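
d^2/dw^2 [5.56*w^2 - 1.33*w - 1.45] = 11.1200000000000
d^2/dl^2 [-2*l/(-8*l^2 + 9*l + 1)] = 4*(-l*(16*l - 9)^2 + 3*(3 - 8*l)*(-8*l^2 + 9*l + 1))/(-8*l^2 + 9*l + 1)^3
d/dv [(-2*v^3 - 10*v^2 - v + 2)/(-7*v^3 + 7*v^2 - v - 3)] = (-84*v^4 - 10*v^3 + 77*v^2 + 32*v + 5)/(49*v^6 - 98*v^5 + 63*v^4 + 28*v^3 - 41*v^2 + 6*v + 9)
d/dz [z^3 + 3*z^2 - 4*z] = 3*z^2 + 6*z - 4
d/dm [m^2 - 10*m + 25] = 2*m - 10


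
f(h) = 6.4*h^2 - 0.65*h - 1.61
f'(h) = 12.8*h - 0.65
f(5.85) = 213.61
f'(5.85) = 74.23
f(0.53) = -0.16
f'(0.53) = 6.13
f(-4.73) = 144.65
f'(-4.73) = -61.19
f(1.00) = 4.14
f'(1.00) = 12.15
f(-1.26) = 9.37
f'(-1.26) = -16.78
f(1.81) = 18.18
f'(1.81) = 22.52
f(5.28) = 173.38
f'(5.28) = 66.93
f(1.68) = 15.36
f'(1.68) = 20.85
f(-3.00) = 57.94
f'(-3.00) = -39.05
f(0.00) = -1.61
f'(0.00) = -0.65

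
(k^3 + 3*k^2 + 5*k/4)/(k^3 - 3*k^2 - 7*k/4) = (2*k + 5)/(2*k - 7)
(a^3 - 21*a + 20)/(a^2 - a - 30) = (a^2 - 5*a + 4)/(a - 6)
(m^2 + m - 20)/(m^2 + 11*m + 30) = (m - 4)/(m + 6)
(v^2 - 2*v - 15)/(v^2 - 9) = (v - 5)/(v - 3)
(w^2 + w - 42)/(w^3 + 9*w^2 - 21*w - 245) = (w - 6)/(w^2 + 2*w - 35)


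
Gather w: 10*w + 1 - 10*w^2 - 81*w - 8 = -10*w^2 - 71*w - 7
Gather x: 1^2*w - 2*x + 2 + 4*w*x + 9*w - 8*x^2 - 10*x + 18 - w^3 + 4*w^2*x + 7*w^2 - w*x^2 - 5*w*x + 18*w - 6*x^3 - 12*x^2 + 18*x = -w^3 + 7*w^2 + 28*w - 6*x^3 + x^2*(-w - 20) + x*(4*w^2 - w + 6) + 20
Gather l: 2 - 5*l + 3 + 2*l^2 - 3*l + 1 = 2*l^2 - 8*l + 6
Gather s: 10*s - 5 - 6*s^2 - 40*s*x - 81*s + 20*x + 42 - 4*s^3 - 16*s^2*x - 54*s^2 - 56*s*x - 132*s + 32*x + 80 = -4*s^3 + s^2*(-16*x - 60) + s*(-96*x - 203) + 52*x + 117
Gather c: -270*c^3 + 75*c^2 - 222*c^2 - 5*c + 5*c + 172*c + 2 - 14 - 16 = -270*c^3 - 147*c^2 + 172*c - 28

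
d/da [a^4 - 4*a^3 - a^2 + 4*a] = 4*a^3 - 12*a^2 - 2*a + 4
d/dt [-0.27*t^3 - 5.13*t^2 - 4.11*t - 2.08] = -0.81*t^2 - 10.26*t - 4.11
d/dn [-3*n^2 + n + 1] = 1 - 6*n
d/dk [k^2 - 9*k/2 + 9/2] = 2*k - 9/2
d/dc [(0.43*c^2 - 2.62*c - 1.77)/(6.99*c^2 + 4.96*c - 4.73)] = (20.4466*c^2 + 20.6768*c + 21.1718)/(48.8601*c^4 + 69.3408*c^3 - 41.5238*c^2 - 46.9216*c + 22.3729)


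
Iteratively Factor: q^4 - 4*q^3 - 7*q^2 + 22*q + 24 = (q - 3)*(q^3 - q^2 - 10*q - 8) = (q - 3)*(q + 2)*(q^2 - 3*q - 4) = (q - 4)*(q - 3)*(q + 2)*(q + 1)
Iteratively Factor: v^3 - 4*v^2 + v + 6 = (v + 1)*(v^2 - 5*v + 6) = (v - 3)*(v + 1)*(v - 2)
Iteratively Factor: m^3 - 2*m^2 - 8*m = (m)*(m^2 - 2*m - 8) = m*(m + 2)*(m - 4)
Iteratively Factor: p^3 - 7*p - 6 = (p + 2)*(p^2 - 2*p - 3) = (p - 3)*(p + 2)*(p + 1)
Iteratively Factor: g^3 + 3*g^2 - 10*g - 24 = (g + 4)*(g^2 - g - 6) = (g + 2)*(g + 4)*(g - 3)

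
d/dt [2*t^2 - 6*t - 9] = 4*t - 6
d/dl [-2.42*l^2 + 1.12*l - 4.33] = 1.12 - 4.84*l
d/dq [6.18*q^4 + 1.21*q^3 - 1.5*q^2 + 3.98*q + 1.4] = 24.72*q^3 + 3.63*q^2 - 3.0*q + 3.98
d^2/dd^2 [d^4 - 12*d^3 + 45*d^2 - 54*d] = 12*d^2 - 72*d + 90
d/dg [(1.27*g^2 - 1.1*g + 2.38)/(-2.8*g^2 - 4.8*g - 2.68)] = (-9.176*g^2 + 6.5208*g + 14.372)/(7.84*g^4 + 26.88*g^3 + 38.048*g^2 + 25.728*g + 7.1824)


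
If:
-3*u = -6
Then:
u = 2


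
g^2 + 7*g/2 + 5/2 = (g + 1)*(g + 5/2)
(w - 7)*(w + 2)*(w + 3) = w^3 - 2*w^2 - 29*w - 42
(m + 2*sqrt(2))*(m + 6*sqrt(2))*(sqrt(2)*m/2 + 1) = sqrt(2)*m^3/2 + 9*m^2 + 20*sqrt(2)*m + 24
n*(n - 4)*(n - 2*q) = n^3 - 2*n^2*q - 4*n^2 + 8*n*q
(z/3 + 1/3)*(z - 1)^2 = z^3/3 - z^2/3 - z/3 + 1/3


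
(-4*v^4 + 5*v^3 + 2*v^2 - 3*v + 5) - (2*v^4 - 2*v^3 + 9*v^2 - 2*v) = -6*v^4 + 7*v^3 - 7*v^2 - v + 5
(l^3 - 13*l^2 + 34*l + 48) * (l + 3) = l^4 - 10*l^3 - 5*l^2 + 150*l + 144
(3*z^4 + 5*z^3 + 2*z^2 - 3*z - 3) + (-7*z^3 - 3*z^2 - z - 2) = 3*z^4 - 2*z^3 - z^2 - 4*z - 5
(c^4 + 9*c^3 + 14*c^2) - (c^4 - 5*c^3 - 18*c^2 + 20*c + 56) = 14*c^3 + 32*c^2 - 20*c - 56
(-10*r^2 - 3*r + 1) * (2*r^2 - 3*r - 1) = -20*r^4 + 24*r^3 + 21*r^2 - 1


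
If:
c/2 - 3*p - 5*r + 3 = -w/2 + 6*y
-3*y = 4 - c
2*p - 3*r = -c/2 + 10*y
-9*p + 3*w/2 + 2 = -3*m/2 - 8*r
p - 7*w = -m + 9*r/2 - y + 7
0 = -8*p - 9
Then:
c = 12898/6607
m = -179283/13214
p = -9/8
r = 48911/26428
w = -115919/26428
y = -4510/6607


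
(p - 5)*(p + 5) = p^2 - 25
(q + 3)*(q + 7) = q^2 + 10*q + 21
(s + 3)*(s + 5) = s^2 + 8*s + 15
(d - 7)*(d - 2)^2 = d^3 - 11*d^2 + 32*d - 28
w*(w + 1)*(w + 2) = w^3 + 3*w^2 + 2*w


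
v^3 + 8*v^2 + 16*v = v*(v + 4)^2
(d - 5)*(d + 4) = d^2 - d - 20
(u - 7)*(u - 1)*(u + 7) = u^3 - u^2 - 49*u + 49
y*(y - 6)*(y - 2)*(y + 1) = y^4 - 7*y^3 + 4*y^2 + 12*y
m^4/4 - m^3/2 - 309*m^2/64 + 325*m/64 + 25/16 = (m/4 + 1)*(m - 5)*(m - 5/4)*(m + 1/4)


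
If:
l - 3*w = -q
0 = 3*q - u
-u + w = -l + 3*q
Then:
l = 17*w/7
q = 4*w/7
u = 12*w/7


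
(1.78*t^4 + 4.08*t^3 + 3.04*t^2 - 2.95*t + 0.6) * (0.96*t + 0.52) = 1.7088*t^5 + 4.8424*t^4 + 5.04*t^3 - 1.2512*t^2 - 0.958*t + 0.312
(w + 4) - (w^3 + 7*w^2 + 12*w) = -w^3 - 7*w^2 - 11*w + 4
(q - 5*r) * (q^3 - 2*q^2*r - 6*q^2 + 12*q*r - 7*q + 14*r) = q^4 - 7*q^3*r - 6*q^3 + 10*q^2*r^2 + 42*q^2*r - 7*q^2 - 60*q*r^2 + 49*q*r - 70*r^2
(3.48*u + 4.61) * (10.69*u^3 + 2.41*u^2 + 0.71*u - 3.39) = 37.2012*u^4 + 57.6677*u^3 + 13.5809*u^2 - 8.5241*u - 15.6279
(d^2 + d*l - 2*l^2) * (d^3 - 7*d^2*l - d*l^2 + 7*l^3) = d^5 - 6*d^4*l - 10*d^3*l^2 + 20*d^2*l^3 + 9*d*l^4 - 14*l^5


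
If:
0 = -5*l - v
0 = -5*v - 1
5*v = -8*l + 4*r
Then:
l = 1/25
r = -17/100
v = -1/5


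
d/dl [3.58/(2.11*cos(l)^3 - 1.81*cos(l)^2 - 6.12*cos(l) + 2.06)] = (22.6614*cos(l)^2 - 12.9596*cos(l) - 21.9096)*sin(l)/(2.11*cos(l)^3 - 1.81*cos(l)^2 - 6.12*cos(l) + 2.06)^2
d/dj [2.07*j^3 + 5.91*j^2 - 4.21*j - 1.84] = 6.21*j^2 + 11.82*j - 4.21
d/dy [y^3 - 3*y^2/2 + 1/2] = 3*y*(y - 1)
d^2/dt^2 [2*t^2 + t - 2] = 4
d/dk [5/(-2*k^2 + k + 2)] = 5*(4*k - 1)/(-2*k^2 + k + 2)^2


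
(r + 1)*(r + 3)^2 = r^3 + 7*r^2 + 15*r + 9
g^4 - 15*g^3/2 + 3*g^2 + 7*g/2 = g*(g - 7)*(g - 1)*(g + 1/2)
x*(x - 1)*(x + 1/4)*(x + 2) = x^4 + 5*x^3/4 - 7*x^2/4 - x/2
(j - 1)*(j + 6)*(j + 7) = j^3 + 12*j^2 + 29*j - 42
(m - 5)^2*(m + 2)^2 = m^4 - 6*m^3 - 11*m^2 + 60*m + 100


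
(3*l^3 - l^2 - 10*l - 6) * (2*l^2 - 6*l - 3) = 6*l^5 - 20*l^4 - 23*l^3 + 51*l^2 + 66*l + 18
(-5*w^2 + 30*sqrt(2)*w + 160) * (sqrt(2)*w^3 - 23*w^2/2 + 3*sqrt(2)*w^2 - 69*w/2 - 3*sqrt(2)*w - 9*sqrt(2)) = -5*sqrt(2)*w^5 - 15*sqrt(2)*w^4 + 235*w^4/2 - 170*sqrt(2)*w^3 + 705*w^3/2 - 2020*w^2 - 510*sqrt(2)*w^2 - 6060*w - 480*sqrt(2)*w - 1440*sqrt(2)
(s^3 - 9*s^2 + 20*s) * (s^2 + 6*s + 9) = s^5 - 3*s^4 - 25*s^3 + 39*s^2 + 180*s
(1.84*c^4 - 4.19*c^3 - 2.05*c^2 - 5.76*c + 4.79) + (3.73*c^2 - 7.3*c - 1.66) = 1.84*c^4 - 4.19*c^3 + 1.68*c^2 - 13.06*c + 3.13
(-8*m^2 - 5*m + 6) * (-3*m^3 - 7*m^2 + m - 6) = 24*m^5 + 71*m^4 + 9*m^3 + m^2 + 36*m - 36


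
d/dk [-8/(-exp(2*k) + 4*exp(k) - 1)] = 16*(2 - exp(k))*exp(k)/(exp(2*k) - 4*exp(k) + 1)^2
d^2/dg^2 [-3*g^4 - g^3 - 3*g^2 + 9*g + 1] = -36*g^2 - 6*g - 6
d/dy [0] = 0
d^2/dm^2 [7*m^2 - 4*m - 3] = 14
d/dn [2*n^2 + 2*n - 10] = 4*n + 2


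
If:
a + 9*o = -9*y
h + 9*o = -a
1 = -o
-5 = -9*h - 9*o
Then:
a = 67/9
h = 14/9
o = -1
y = 14/81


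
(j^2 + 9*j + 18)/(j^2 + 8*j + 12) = (j + 3)/(j + 2)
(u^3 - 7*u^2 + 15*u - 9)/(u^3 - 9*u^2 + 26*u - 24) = (u^2 - 4*u + 3)/(u^2 - 6*u + 8)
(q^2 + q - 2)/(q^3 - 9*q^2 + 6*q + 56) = (q - 1)/(q^2 - 11*q + 28)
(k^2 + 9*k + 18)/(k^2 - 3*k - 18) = (k + 6)/(k - 6)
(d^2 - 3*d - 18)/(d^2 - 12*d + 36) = (d + 3)/(d - 6)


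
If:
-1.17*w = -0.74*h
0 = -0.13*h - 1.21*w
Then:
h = 0.00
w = 0.00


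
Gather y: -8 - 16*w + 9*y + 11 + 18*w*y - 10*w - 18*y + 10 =-26*w + y*(18*w - 9) + 13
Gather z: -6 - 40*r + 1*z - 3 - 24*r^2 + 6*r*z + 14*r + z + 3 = -24*r^2 - 26*r + z*(6*r + 2) - 6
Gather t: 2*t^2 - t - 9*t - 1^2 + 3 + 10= 2*t^2 - 10*t + 12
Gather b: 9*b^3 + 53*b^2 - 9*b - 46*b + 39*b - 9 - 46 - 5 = 9*b^3 + 53*b^2 - 16*b - 60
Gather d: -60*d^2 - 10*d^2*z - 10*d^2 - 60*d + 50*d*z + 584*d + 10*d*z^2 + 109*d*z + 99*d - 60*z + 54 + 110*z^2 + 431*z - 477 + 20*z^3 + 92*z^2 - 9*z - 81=d^2*(-10*z - 70) + d*(10*z^2 + 159*z + 623) + 20*z^3 + 202*z^2 + 362*z - 504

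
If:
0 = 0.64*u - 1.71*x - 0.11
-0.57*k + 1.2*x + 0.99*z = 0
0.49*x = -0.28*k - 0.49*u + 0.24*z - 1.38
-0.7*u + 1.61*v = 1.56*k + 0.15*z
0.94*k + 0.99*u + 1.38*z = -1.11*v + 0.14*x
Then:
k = 0.42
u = -1.78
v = -0.26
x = -0.73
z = 1.12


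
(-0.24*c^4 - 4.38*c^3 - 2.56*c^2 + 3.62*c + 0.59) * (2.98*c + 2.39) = -0.7152*c^5 - 13.626*c^4 - 18.097*c^3 + 4.6692*c^2 + 10.41*c + 1.4101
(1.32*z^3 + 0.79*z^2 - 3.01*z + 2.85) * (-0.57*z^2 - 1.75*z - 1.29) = -0.7524*z^5 - 2.7603*z^4 - 1.3696*z^3 + 2.6239*z^2 - 1.1046*z - 3.6765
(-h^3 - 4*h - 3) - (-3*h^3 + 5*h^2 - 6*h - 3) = 2*h^3 - 5*h^2 + 2*h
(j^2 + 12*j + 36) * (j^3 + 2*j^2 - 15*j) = j^5 + 14*j^4 + 45*j^3 - 108*j^2 - 540*j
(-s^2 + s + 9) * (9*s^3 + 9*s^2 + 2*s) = -9*s^5 + 88*s^3 + 83*s^2 + 18*s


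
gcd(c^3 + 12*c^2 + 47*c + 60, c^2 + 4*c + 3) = c + 3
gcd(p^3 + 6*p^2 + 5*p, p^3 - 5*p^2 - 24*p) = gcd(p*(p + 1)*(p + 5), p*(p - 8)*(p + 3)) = p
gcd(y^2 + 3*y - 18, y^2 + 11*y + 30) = y + 6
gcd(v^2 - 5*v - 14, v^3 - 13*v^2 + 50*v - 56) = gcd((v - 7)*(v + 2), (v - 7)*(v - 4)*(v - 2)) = v - 7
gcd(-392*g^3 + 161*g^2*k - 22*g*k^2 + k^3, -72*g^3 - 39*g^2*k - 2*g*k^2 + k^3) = 8*g - k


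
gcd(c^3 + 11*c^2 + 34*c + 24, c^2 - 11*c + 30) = 1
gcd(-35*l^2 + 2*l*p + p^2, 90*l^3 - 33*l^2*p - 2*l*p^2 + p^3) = -5*l + p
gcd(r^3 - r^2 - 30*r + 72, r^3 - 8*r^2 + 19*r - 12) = r^2 - 7*r + 12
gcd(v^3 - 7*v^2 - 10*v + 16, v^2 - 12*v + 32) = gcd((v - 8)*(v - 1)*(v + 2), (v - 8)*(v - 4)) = v - 8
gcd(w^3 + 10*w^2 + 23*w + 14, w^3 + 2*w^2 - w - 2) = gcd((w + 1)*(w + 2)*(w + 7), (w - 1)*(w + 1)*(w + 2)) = w^2 + 3*w + 2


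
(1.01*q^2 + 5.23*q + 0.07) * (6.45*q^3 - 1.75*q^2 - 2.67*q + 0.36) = 6.5145*q^5 + 31.966*q^4 - 11.3977*q^3 - 13.723*q^2 + 1.6959*q + 0.0252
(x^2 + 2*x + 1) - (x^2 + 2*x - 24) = 25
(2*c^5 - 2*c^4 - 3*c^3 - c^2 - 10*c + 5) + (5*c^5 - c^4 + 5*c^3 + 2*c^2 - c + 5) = 7*c^5 - 3*c^4 + 2*c^3 + c^2 - 11*c + 10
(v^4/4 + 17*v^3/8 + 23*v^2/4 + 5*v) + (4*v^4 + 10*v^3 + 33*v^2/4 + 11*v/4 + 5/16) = 17*v^4/4 + 97*v^3/8 + 14*v^2 + 31*v/4 + 5/16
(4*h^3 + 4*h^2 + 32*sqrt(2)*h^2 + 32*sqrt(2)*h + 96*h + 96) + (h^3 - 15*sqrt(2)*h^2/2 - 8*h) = 5*h^3 + 4*h^2 + 49*sqrt(2)*h^2/2 + 32*sqrt(2)*h + 88*h + 96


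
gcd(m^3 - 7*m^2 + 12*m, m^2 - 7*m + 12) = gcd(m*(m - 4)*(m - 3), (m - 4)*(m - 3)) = m^2 - 7*m + 12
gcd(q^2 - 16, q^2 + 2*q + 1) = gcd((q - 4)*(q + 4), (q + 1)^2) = 1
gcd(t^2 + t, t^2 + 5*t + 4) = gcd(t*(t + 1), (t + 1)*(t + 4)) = t + 1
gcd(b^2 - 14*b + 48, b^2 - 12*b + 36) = b - 6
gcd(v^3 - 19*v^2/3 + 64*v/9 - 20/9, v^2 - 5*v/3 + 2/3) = v - 2/3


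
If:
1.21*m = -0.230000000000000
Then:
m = -0.19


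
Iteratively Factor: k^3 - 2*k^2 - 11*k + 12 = (k - 4)*(k^2 + 2*k - 3) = (k - 4)*(k - 1)*(k + 3)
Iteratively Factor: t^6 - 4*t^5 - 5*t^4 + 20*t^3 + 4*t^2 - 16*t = (t - 4)*(t^5 - 5*t^3 + 4*t) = (t - 4)*(t + 1)*(t^4 - t^3 - 4*t^2 + 4*t) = (t - 4)*(t + 1)*(t + 2)*(t^3 - 3*t^2 + 2*t) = t*(t - 4)*(t + 1)*(t + 2)*(t^2 - 3*t + 2) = t*(t - 4)*(t - 2)*(t + 1)*(t + 2)*(t - 1)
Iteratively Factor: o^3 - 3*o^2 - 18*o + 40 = (o - 5)*(o^2 + 2*o - 8) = (o - 5)*(o + 4)*(o - 2)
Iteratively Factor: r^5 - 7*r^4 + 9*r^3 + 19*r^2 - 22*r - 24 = (r - 3)*(r^4 - 4*r^3 - 3*r^2 + 10*r + 8) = (r - 3)*(r - 2)*(r^3 - 2*r^2 - 7*r - 4) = (r - 3)*(r - 2)*(r + 1)*(r^2 - 3*r - 4) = (r - 3)*(r - 2)*(r + 1)^2*(r - 4)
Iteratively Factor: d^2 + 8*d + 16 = (d + 4)*(d + 4)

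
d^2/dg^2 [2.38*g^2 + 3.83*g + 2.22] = 4.76000000000000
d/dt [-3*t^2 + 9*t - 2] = 9 - 6*t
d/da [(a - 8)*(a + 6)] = 2*a - 2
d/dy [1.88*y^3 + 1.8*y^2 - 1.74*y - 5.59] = 5.64*y^2 + 3.6*y - 1.74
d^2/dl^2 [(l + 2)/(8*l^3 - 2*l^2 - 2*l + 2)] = ((l + 2)*(-12*l^2 + 2*l + 1)^2 + (-12*l^2 + 2*l - (l + 2)*(12*l - 1) + 1)*(4*l^3 - l^2 - l + 1))/(4*l^3 - l^2 - l + 1)^3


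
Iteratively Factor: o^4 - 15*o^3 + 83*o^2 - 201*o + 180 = (o - 4)*(o^3 - 11*o^2 + 39*o - 45) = (o - 4)*(o - 3)*(o^2 - 8*o + 15) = (o - 4)*(o - 3)^2*(o - 5)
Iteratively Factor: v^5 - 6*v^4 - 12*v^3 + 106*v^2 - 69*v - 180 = (v + 4)*(v^4 - 10*v^3 + 28*v^2 - 6*v - 45) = (v - 3)*(v + 4)*(v^3 - 7*v^2 + 7*v + 15) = (v - 3)^2*(v + 4)*(v^2 - 4*v - 5) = (v - 3)^2*(v + 1)*(v + 4)*(v - 5)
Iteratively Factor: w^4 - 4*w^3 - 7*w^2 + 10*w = (w)*(w^3 - 4*w^2 - 7*w + 10) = w*(w - 5)*(w^2 + w - 2) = w*(w - 5)*(w - 1)*(w + 2)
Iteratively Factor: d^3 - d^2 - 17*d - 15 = (d + 3)*(d^2 - 4*d - 5) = (d + 1)*(d + 3)*(d - 5)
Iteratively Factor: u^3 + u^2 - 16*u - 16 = (u - 4)*(u^2 + 5*u + 4) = (u - 4)*(u + 1)*(u + 4)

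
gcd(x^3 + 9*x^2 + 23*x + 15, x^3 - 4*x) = 1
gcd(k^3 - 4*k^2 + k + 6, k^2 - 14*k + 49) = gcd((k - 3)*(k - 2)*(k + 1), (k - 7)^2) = 1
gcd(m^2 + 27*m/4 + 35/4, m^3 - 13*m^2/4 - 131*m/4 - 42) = m + 7/4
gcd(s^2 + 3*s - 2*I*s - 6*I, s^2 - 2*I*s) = s - 2*I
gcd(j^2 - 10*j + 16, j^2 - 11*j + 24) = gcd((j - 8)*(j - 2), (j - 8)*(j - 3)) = j - 8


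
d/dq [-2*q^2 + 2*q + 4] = 2 - 4*q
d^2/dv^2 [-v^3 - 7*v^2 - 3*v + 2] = -6*v - 14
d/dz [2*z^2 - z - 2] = 4*z - 1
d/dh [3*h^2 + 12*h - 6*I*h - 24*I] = 6*h + 12 - 6*I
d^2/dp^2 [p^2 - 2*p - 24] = 2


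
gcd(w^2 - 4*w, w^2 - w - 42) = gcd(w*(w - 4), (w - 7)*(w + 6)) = 1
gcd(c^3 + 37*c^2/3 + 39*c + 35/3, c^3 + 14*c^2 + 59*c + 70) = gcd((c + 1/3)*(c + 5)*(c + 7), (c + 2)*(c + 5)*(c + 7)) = c^2 + 12*c + 35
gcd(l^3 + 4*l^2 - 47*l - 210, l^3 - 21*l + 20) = l + 5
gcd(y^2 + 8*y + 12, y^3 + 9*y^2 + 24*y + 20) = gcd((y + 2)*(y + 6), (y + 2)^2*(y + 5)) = y + 2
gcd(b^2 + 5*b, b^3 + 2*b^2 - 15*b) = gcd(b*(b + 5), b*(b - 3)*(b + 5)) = b^2 + 5*b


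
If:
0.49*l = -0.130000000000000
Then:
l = -0.27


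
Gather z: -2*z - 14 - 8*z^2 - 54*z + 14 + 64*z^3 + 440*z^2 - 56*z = 64*z^3 + 432*z^2 - 112*z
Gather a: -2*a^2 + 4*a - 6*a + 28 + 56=-2*a^2 - 2*a + 84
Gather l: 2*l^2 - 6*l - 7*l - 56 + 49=2*l^2 - 13*l - 7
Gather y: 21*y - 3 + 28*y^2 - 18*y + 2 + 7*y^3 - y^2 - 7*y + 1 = 7*y^3 + 27*y^2 - 4*y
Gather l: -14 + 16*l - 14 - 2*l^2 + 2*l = -2*l^2 + 18*l - 28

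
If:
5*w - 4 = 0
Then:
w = 4/5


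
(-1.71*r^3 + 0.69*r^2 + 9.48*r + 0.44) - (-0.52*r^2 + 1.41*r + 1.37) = -1.71*r^3 + 1.21*r^2 + 8.07*r - 0.93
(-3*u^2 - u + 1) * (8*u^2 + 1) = -24*u^4 - 8*u^3 + 5*u^2 - u + 1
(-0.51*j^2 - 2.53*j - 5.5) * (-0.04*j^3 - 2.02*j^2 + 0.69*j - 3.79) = 0.0204*j^5 + 1.1314*j^4 + 4.9787*j^3 + 11.2972*j^2 + 5.7937*j + 20.845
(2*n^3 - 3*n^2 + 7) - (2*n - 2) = 2*n^3 - 3*n^2 - 2*n + 9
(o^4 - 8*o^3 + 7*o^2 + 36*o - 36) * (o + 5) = o^5 - 3*o^4 - 33*o^3 + 71*o^2 + 144*o - 180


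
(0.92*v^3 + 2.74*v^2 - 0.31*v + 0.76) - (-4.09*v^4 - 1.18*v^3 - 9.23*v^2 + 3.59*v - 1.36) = 4.09*v^4 + 2.1*v^3 + 11.97*v^2 - 3.9*v + 2.12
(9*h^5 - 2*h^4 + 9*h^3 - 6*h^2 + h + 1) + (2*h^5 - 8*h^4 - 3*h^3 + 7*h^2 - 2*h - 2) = 11*h^5 - 10*h^4 + 6*h^3 + h^2 - h - 1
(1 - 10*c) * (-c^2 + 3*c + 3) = 10*c^3 - 31*c^2 - 27*c + 3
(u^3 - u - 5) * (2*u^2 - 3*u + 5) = 2*u^5 - 3*u^4 + 3*u^3 - 7*u^2 + 10*u - 25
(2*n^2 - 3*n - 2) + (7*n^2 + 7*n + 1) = 9*n^2 + 4*n - 1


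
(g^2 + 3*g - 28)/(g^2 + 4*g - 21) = (g - 4)/(g - 3)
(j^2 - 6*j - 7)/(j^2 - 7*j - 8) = (j - 7)/(j - 8)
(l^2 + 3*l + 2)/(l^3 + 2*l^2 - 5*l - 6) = (l + 2)/(l^2 + l - 6)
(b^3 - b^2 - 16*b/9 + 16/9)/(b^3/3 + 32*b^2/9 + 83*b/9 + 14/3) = (9*b^3 - 9*b^2 - 16*b + 16)/(3*b^3 + 32*b^2 + 83*b + 42)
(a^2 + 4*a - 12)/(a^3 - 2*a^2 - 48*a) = (a - 2)/(a*(a - 8))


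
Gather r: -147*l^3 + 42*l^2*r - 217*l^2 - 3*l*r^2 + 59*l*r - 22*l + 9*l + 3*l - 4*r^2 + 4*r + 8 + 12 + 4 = -147*l^3 - 217*l^2 - 10*l + r^2*(-3*l - 4) + r*(42*l^2 + 59*l + 4) + 24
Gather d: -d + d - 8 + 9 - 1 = 0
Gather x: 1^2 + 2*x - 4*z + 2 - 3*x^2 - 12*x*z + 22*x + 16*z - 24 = -3*x^2 + x*(24 - 12*z) + 12*z - 21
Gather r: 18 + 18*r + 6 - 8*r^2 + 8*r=-8*r^2 + 26*r + 24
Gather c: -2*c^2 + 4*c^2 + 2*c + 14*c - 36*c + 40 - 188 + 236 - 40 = 2*c^2 - 20*c + 48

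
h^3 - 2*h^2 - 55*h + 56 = (h - 8)*(h - 1)*(h + 7)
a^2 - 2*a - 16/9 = (a - 8/3)*(a + 2/3)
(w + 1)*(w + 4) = w^2 + 5*w + 4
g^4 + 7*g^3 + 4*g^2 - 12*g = g*(g - 1)*(g + 2)*(g + 6)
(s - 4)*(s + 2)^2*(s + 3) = s^4 + 3*s^3 - 12*s^2 - 52*s - 48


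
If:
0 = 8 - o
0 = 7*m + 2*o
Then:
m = -16/7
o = 8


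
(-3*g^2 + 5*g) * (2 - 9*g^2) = 27*g^4 - 45*g^3 - 6*g^2 + 10*g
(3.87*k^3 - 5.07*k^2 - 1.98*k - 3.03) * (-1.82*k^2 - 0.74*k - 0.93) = -7.0434*k^5 + 6.3636*k^4 + 3.7563*k^3 + 11.6949*k^2 + 4.0836*k + 2.8179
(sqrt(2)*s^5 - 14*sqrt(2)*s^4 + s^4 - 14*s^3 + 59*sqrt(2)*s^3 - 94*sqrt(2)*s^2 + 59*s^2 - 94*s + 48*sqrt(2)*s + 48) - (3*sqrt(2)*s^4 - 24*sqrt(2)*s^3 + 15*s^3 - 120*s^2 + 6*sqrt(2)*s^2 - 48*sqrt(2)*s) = sqrt(2)*s^5 - 17*sqrt(2)*s^4 + s^4 - 29*s^3 + 83*sqrt(2)*s^3 - 100*sqrt(2)*s^2 + 179*s^2 - 94*s + 96*sqrt(2)*s + 48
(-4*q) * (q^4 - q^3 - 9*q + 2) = -4*q^5 + 4*q^4 + 36*q^2 - 8*q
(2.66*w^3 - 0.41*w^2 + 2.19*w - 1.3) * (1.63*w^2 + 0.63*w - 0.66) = 4.3358*w^5 + 1.0075*w^4 + 1.5558*w^3 - 0.4687*w^2 - 2.2644*w + 0.858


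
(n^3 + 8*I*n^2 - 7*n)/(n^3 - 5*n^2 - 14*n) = (-n^2 - 8*I*n + 7)/(-n^2 + 5*n + 14)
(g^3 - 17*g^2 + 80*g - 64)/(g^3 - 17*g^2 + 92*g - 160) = (g^2 - 9*g + 8)/(g^2 - 9*g + 20)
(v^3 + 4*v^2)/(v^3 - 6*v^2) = (v + 4)/(v - 6)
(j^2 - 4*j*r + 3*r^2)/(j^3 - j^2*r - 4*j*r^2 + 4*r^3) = (-j + 3*r)/(-j^2 + 4*r^2)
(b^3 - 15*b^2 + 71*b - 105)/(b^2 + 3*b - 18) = (b^2 - 12*b + 35)/(b + 6)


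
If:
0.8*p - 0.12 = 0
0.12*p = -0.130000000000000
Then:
No Solution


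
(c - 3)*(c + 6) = c^2 + 3*c - 18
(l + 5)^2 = l^2 + 10*l + 25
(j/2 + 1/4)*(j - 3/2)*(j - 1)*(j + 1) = j^4/2 - j^3/2 - 7*j^2/8 + j/2 + 3/8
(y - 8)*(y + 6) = y^2 - 2*y - 48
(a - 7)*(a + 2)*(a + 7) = a^3 + 2*a^2 - 49*a - 98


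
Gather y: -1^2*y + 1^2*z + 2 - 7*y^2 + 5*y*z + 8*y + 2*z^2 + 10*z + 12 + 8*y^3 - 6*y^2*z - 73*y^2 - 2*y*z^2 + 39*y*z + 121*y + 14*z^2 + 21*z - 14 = 8*y^3 + y^2*(-6*z - 80) + y*(-2*z^2 + 44*z + 128) + 16*z^2 + 32*z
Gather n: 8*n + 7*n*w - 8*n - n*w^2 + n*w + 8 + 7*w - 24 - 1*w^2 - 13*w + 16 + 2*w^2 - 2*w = n*(-w^2 + 8*w) + w^2 - 8*w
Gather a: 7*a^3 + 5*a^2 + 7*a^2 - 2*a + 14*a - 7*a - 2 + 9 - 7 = 7*a^3 + 12*a^2 + 5*a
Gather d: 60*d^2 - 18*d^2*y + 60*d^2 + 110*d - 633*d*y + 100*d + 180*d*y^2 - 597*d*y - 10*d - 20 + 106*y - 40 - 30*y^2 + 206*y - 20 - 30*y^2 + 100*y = d^2*(120 - 18*y) + d*(180*y^2 - 1230*y + 200) - 60*y^2 + 412*y - 80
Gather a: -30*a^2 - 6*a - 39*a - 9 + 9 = -30*a^2 - 45*a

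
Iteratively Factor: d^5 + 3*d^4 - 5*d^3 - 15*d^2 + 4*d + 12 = (d + 3)*(d^4 - 5*d^2 + 4) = (d - 2)*(d + 3)*(d^3 + 2*d^2 - d - 2) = (d - 2)*(d + 2)*(d + 3)*(d^2 - 1) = (d - 2)*(d - 1)*(d + 2)*(d + 3)*(d + 1)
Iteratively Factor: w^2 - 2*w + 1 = (w - 1)*(w - 1)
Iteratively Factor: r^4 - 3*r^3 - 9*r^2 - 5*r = (r - 5)*(r^3 + 2*r^2 + r) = (r - 5)*(r + 1)*(r^2 + r) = (r - 5)*(r + 1)^2*(r)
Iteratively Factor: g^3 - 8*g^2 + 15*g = (g - 3)*(g^2 - 5*g) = (g - 5)*(g - 3)*(g)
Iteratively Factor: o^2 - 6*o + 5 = (o - 5)*(o - 1)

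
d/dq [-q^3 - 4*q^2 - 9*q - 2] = -3*q^2 - 8*q - 9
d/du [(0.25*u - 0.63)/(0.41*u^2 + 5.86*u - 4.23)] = (-0.1025*u^2 + 0.5166*u + 2.6343)/(0.1681*u^4 + 4.8052*u^3 + 30.871*u^2 - 49.5756*u + 17.8929)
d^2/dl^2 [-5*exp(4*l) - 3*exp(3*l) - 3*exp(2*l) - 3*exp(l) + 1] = (-80*exp(3*l) - 27*exp(2*l) - 12*exp(l) - 3)*exp(l)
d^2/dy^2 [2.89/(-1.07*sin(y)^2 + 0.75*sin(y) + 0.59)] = (-13.235044*sin(y)^4 + 6.957675*sin(y)^3 + 10.929113*sin(y)^2 - 12.636525*sin(y) + 6.900164)/(-1.07*sin(y)^2 + 0.75*sin(y) + 0.59)^3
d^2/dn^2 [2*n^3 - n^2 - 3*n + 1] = 12*n - 2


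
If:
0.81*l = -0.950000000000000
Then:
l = -1.17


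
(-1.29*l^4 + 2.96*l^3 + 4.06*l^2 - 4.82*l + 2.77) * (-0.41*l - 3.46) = 0.5289*l^5 + 3.2498*l^4 - 11.9062*l^3 - 12.0714*l^2 + 15.5415*l - 9.5842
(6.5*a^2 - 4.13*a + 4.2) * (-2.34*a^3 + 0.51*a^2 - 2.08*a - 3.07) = -15.21*a^5 + 12.9792*a^4 - 25.4543*a^3 - 9.2226*a^2 + 3.9431*a - 12.894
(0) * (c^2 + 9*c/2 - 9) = 0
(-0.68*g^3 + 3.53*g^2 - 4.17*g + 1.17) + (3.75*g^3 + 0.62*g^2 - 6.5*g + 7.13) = 3.07*g^3 + 4.15*g^2 - 10.67*g + 8.3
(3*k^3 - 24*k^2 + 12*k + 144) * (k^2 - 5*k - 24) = 3*k^5 - 39*k^4 + 60*k^3 + 660*k^2 - 1008*k - 3456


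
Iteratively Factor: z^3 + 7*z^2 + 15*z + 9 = (z + 3)*(z^2 + 4*z + 3) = (z + 3)^2*(z + 1)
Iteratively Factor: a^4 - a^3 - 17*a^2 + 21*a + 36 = (a - 3)*(a^3 + 2*a^2 - 11*a - 12) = (a - 3)*(a + 1)*(a^2 + a - 12) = (a - 3)*(a + 1)*(a + 4)*(a - 3)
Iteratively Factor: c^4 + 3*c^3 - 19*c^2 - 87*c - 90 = (c + 2)*(c^3 + c^2 - 21*c - 45) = (c + 2)*(c + 3)*(c^2 - 2*c - 15) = (c - 5)*(c + 2)*(c + 3)*(c + 3)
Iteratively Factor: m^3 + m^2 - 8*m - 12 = (m + 2)*(m^2 - m - 6) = (m + 2)^2*(m - 3)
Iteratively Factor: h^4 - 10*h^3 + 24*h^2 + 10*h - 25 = (h + 1)*(h^3 - 11*h^2 + 35*h - 25) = (h - 1)*(h + 1)*(h^2 - 10*h + 25) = (h - 5)*(h - 1)*(h + 1)*(h - 5)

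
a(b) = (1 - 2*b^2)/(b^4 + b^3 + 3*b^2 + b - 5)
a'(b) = -4*b/(b^4 + b^3 + 3*b^2 + b - 5) + (1 - 2*b^2)*(-4*b^3 - 3*b^2 - 6*b - 1)/(b^4 + b^3 + 3*b^2 + b - 5)^2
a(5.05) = -0.06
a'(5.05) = 0.02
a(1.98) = -0.21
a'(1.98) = 0.13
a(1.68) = -0.26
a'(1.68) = 0.18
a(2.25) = -0.18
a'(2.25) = 0.10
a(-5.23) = -0.08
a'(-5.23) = -0.03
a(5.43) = -0.05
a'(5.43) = 0.02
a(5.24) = -0.05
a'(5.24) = 0.02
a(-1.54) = -1.47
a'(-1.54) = -6.66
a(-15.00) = -0.00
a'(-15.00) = 0.00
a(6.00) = -0.04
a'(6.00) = 0.01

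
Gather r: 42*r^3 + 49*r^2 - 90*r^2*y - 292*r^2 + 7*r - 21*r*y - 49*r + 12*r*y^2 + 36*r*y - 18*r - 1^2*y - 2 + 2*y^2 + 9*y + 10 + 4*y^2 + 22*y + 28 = 42*r^3 + r^2*(-90*y - 243) + r*(12*y^2 + 15*y - 60) + 6*y^2 + 30*y + 36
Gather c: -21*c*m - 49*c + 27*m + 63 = c*(-21*m - 49) + 27*m + 63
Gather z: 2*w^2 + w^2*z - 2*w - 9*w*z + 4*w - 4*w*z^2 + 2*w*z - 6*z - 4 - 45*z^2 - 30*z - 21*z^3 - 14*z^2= 2*w^2 + 2*w - 21*z^3 + z^2*(-4*w - 59) + z*(w^2 - 7*w - 36) - 4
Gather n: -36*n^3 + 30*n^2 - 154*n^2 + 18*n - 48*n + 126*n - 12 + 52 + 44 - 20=-36*n^3 - 124*n^2 + 96*n + 64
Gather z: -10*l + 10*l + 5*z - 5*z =0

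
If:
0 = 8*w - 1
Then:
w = 1/8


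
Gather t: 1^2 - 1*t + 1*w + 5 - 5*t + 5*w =-6*t + 6*w + 6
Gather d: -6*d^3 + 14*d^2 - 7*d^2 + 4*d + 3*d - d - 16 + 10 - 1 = -6*d^3 + 7*d^2 + 6*d - 7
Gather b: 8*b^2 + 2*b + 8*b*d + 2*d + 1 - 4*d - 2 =8*b^2 + b*(8*d + 2) - 2*d - 1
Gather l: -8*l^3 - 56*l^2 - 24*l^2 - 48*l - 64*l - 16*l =-8*l^3 - 80*l^2 - 128*l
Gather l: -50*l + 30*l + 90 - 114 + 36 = 12 - 20*l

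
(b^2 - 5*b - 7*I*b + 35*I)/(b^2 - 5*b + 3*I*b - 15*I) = (b - 7*I)/(b + 3*I)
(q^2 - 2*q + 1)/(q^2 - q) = (q - 1)/q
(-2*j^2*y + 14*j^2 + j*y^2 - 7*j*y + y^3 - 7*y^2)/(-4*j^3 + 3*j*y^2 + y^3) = (y - 7)/(2*j + y)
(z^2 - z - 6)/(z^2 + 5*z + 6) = (z - 3)/(z + 3)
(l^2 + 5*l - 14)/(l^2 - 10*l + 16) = (l + 7)/(l - 8)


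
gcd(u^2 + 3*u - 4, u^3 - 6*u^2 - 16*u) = 1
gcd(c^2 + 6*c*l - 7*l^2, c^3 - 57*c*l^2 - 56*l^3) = c + 7*l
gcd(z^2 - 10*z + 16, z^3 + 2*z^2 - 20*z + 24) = z - 2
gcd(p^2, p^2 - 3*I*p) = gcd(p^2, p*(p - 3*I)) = p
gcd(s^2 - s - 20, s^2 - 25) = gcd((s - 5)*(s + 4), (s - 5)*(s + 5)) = s - 5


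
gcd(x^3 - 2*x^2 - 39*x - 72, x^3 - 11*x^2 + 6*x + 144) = x^2 - 5*x - 24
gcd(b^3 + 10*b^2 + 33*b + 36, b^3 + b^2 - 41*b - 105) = b + 3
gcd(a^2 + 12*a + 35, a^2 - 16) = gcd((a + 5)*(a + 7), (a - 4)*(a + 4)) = 1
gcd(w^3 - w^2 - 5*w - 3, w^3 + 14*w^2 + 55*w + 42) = w + 1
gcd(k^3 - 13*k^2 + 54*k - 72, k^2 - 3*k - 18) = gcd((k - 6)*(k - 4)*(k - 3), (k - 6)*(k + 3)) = k - 6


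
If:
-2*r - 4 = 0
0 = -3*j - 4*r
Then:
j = 8/3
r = -2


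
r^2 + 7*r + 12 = (r + 3)*(r + 4)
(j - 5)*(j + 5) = j^2 - 25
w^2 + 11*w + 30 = (w + 5)*(w + 6)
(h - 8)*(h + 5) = h^2 - 3*h - 40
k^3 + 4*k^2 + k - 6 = (k - 1)*(k + 2)*(k + 3)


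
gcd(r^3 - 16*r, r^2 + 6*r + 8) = r + 4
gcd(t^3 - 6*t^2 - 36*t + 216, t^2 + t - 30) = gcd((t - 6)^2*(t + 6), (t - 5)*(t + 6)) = t + 6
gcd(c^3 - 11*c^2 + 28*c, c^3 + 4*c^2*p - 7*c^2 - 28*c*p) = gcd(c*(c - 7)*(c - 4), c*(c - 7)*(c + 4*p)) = c^2 - 7*c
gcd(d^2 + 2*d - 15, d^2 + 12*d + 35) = d + 5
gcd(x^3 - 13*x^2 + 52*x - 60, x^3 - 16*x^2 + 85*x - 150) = x^2 - 11*x + 30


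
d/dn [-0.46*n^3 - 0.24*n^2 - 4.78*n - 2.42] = -1.38*n^2 - 0.48*n - 4.78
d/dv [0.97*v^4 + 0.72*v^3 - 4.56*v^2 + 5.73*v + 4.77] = 3.88*v^3 + 2.16*v^2 - 9.12*v + 5.73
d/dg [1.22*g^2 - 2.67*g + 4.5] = 2.44*g - 2.67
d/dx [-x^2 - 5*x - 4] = -2*x - 5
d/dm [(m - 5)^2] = 2*m - 10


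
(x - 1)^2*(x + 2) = x^3 - 3*x + 2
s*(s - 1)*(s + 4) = s^3 + 3*s^2 - 4*s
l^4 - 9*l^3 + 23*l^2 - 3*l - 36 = (l - 4)*(l - 3)^2*(l + 1)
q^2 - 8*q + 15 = (q - 5)*(q - 3)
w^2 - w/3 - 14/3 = (w - 7/3)*(w + 2)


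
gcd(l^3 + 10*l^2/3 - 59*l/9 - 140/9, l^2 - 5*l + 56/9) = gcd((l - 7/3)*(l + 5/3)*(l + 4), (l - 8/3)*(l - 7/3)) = l - 7/3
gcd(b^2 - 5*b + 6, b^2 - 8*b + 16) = 1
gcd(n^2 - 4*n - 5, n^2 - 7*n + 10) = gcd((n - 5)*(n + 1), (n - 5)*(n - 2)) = n - 5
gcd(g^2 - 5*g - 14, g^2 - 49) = g - 7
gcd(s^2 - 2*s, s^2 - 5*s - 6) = 1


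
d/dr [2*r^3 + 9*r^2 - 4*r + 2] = 6*r^2 + 18*r - 4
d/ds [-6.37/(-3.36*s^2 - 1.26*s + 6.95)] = (-42.8064*s - 8.0262)/(3.36*s^2 + 1.26*s - 6.95)^2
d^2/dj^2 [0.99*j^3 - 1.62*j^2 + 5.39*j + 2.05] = 5.94*j - 3.24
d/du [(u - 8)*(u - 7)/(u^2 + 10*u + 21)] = 5*(5*u^2 - 14*u - 175)/(u^4 + 20*u^3 + 142*u^2 + 420*u + 441)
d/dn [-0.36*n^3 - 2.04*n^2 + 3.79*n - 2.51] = -1.08*n^2 - 4.08*n + 3.79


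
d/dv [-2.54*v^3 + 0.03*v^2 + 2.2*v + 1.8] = -7.62*v^2 + 0.06*v + 2.2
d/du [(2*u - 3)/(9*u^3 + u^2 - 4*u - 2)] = (18*u^3 + 2*u^2 - 8*u - (2*u - 3)*(27*u^2 + 2*u - 4) - 4)/(9*u^3 + u^2 - 4*u - 2)^2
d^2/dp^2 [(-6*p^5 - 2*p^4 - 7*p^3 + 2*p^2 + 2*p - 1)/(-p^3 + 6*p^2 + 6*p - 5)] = 4*(3*p^9 - 54*p^8 + 270*p^7 + 956*p^6 - 9*p^5 - 1434*p^4 + 746*p^3 - 180*p^2 + 219*p - 22)/(p^9 - 18*p^8 + 90*p^7 + 15*p^6 - 720*p^5 - 288*p^4 + 939*p^3 + 90*p^2 - 450*p + 125)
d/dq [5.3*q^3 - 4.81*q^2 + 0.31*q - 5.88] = 15.9*q^2 - 9.62*q + 0.31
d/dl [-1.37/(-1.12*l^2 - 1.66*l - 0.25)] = (-3.0688*l - 2.2742)/(1.12*l^2 + 1.66*l + 0.25)^2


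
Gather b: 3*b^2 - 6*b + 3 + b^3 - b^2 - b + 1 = b^3 + 2*b^2 - 7*b + 4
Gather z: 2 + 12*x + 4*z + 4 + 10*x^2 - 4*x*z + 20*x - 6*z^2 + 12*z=10*x^2 + 32*x - 6*z^2 + z*(16 - 4*x) + 6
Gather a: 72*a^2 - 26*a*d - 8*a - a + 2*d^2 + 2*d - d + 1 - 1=72*a^2 + a*(-26*d - 9) + 2*d^2 + d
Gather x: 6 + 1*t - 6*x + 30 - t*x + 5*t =6*t + x*(-t - 6) + 36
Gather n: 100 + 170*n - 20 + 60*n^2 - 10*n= 60*n^2 + 160*n + 80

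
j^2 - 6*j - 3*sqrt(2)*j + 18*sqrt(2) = (j - 6)*(j - 3*sqrt(2))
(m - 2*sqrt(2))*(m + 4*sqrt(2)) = m^2 + 2*sqrt(2)*m - 16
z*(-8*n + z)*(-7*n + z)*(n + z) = 56*n^3*z + 41*n^2*z^2 - 14*n*z^3 + z^4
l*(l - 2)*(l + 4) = l^3 + 2*l^2 - 8*l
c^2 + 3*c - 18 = (c - 3)*(c + 6)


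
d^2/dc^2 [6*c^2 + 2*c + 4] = 12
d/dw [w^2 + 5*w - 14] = 2*w + 5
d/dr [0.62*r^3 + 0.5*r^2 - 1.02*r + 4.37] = 1.86*r^2 + 1.0*r - 1.02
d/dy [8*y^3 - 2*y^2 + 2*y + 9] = 24*y^2 - 4*y + 2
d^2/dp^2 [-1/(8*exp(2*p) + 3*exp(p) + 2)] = (-2*(16*exp(p) + 3)^2*exp(p) + (32*exp(p) + 3)*(8*exp(2*p) + 3*exp(p) + 2))*exp(p)/(8*exp(2*p) + 3*exp(p) + 2)^3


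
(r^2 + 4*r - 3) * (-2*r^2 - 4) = -2*r^4 - 8*r^3 + 2*r^2 - 16*r + 12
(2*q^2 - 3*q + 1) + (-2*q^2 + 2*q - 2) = -q - 1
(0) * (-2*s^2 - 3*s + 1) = 0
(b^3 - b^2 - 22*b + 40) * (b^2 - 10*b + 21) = b^5 - 11*b^4 + 9*b^3 + 239*b^2 - 862*b + 840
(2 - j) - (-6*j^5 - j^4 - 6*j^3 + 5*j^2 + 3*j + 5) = 6*j^5 + j^4 + 6*j^3 - 5*j^2 - 4*j - 3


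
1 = 1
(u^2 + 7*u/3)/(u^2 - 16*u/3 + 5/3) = u*(3*u + 7)/(3*u^2 - 16*u + 5)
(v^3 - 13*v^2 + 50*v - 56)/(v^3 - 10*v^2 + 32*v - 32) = (v - 7)/(v - 4)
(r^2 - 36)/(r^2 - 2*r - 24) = (r + 6)/(r + 4)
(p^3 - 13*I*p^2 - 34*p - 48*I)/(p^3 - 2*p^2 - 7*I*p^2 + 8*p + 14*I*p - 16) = (p - 6*I)/(p - 2)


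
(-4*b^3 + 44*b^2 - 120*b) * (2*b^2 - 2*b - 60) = -8*b^5 + 96*b^4 - 88*b^3 - 2400*b^2 + 7200*b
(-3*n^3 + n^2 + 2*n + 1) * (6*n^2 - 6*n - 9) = -18*n^5 + 24*n^4 + 33*n^3 - 15*n^2 - 24*n - 9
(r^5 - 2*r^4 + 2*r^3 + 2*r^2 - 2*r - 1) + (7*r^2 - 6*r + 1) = r^5 - 2*r^4 + 2*r^3 + 9*r^2 - 8*r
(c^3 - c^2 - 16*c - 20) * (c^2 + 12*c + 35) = c^5 + 11*c^4 + 7*c^3 - 247*c^2 - 800*c - 700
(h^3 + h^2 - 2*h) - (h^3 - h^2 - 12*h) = 2*h^2 + 10*h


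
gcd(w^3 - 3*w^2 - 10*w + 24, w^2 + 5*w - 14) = w - 2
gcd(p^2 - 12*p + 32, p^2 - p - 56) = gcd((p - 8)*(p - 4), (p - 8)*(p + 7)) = p - 8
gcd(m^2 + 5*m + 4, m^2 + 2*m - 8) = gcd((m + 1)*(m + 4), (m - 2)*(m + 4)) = m + 4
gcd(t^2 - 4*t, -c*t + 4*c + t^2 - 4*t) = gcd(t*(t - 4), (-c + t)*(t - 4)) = t - 4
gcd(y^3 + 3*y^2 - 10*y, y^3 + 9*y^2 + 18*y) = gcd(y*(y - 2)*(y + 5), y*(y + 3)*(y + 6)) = y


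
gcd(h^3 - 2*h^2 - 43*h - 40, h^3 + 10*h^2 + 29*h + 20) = h^2 + 6*h + 5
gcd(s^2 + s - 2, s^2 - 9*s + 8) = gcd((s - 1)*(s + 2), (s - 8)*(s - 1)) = s - 1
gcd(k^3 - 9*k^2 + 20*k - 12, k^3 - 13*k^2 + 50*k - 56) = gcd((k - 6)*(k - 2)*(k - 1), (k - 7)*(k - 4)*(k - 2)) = k - 2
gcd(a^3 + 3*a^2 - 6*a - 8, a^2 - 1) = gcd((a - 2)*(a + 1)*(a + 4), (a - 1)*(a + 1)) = a + 1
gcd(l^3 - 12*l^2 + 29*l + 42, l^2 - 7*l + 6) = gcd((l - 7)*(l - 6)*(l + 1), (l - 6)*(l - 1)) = l - 6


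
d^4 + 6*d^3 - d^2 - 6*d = d*(d - 1)*(d + 1)*(d + 6)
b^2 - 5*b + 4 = (b - 4)*(b - 1)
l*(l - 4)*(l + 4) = l^3 - 16*l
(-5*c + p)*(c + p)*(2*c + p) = -10*c^3 - 13*c^2*p - 2*c*p^2 + p^3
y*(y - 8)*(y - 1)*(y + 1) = y^4 - 8*y^3 - y^2 + 8*y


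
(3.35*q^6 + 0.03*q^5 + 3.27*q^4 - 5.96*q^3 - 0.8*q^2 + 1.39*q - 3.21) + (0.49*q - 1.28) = 3.35*q^6 + 0.03*q^5 + 3.27*q^4 - 5.96*q^3 - 0.8*q^2 + 1.88*q - 4.49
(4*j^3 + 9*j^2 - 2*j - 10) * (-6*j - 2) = -24*j^4 - 62*j^3 - 6*j^2 + 64*j + 20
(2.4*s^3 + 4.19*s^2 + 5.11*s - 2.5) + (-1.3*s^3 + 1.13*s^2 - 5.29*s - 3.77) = 1.1*s^3 + 5.32*s^2 - 0.18*s - 6.27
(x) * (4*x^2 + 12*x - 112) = 4*x^3 + 12*x^2 - 112*x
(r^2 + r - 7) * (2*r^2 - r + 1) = 2*r^4 + r^3 - 14*r^2 + 8*r - 7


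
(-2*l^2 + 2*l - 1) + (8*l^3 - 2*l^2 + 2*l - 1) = 8*l^3 - 4*l^2 + 4*l - 2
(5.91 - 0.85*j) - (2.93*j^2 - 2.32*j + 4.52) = -2.93*j^2 + 1.47*j + 1.39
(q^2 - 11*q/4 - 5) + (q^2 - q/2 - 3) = 2*q^2 - 13*q/4 - 8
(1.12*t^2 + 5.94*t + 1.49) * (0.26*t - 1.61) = 0.2912*t^3 - 0.2588*t^2 - 9.176*t - 2.3989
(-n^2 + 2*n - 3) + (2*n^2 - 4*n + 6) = n^2 - 2*n + 3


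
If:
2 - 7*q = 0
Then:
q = 2/7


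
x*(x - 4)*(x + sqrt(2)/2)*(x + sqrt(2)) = x^4 - 4*x^3 + 3*sqrt(2)*x^3/2 - 6*sqrt(2)*x^2 + x^2 - 4*x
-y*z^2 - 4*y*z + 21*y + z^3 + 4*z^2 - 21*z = (-y + z)*(z - 3)*(z + 7)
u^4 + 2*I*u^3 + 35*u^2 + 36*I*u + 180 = (u - 5*I)*(u - 2*I)*(u + 3*I)*(u + 6*I)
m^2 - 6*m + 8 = (m - 4)*(m - 2)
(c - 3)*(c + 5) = c^2 + 2*c - 15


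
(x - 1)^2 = x^2 - 2*x + 1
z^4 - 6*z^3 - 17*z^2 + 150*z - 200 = (z - 5)*(z - 4)*(z - 2)*(z + 5)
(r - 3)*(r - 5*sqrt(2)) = r^2 - 5*sqrt(2)*r - 3*r + 15*sqrt(2)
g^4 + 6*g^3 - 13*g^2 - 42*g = g*(g - 3)*(g + 2)*(g + 7)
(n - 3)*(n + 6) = n^2 + 3*n - 18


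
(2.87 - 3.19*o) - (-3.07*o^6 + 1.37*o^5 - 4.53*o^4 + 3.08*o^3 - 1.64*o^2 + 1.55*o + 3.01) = 3.07*o^6 - 1.37*o^5 + 4.53*o^4 - 3.08*o^3 + 1.64*o^2 - 4.74*o - 0.14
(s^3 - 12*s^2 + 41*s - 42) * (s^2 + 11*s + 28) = s^5 - s^4 - 63*s^3 + 73*s^2 + 686*s - 1176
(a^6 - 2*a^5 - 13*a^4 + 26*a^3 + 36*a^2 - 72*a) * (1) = a^6 - 2*a^5 - 13*a^4 + 26*a^3 + 36*a^2 - 72*a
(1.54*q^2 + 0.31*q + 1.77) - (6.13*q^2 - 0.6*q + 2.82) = -4.59*q^2 + 0.91*q - 1.05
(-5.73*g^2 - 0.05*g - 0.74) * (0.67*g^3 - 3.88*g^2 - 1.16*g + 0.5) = -3.8391*g^5 + 22.1989*g^4 + 6.345*g^3 + 0.0641999999999998*g^2 + 0.8334*g - 0.37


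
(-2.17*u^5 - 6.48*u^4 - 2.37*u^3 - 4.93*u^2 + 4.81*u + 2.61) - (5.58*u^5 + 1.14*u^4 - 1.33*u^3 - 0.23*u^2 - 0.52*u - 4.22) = -7.75*u^5 - 7.62*u^4 - 1.04*u^3 - 4.7*u^2 + 5.33*u + 6.83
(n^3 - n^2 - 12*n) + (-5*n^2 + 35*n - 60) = n^3 - 6*n^2 + 23*n - 60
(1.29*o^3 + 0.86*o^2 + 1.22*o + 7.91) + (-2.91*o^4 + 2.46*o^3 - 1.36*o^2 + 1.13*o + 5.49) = -2.91*o^4 + 3.75*o^3 - 0.5*o^2 + 2.35*o + 13.4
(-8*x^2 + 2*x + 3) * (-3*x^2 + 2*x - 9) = 24*x^4 - 22*x^3 + 67*x^2 - 12*x - 27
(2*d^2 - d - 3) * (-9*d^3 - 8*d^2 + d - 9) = -18*d^5 - 7*d^4 + 37*d^3 + 5*d^2 + 6*d + 27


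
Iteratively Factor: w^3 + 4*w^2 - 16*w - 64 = (w - 4)*(w^2 + 8*w + 16) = (w - 4)*(w + 4)*(w + 4)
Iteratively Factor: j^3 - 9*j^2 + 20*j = (j - 5)*(j^2 - 4*j) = (j - 5)*(j - 4)*(j)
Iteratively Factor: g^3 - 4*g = (g)*(g^2 - 4) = g*(g - 2)*(g + 2)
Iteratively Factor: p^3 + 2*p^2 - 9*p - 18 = (p + 2)*(p^2 - 9) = (p + 2)*(p + 3)*(p - 3)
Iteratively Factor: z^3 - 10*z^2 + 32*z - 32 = (z - 4)*(z^2 - 6*z + 8) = (z - 4)*(z - 2)*(z - 4)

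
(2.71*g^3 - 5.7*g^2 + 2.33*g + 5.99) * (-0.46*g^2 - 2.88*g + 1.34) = -1.2466*g^5 - 5.1828*g^4 + 18.9756*g^3 - 17.1038*g^2 - 14.129*g + 8.0266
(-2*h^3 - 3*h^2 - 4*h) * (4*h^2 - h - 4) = -8*h^5 - 10*h^4 - 5*h^3 + 16*h^2 + 16*h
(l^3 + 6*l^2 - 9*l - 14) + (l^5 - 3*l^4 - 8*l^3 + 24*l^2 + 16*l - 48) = l^5 - 3*l^4 - 7*l^3 + 30*l^2 + 7*l - 62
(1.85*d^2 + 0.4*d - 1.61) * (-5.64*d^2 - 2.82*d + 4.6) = -10.434*d^4 - 7.473*d^3 + 16.4624*d^2 + 6.3802*d - 7.406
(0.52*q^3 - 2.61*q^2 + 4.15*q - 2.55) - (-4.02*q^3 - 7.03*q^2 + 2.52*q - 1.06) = 4.54*q^3 + 4.42*q^2 + 1.63*q - 1.49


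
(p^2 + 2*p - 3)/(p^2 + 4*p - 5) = (p + 3)/(p + 5)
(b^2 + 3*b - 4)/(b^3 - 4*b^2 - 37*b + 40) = (b + 4)/(b^2 - 3*b - 40)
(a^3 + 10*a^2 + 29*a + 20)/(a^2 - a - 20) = (a^2 + 6*a + 5)/(a - 5)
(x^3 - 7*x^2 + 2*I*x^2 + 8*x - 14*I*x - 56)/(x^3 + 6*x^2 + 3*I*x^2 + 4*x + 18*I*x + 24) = (x^2 - x*(7 + 2*I) + 14*I)/(x^2 + x*(6 - I) - 6*I)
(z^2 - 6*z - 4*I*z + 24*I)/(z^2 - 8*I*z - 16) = (z - 6)/(z - 4*I)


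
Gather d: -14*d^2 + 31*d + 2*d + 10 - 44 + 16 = -14*d^2 + 33*d - 18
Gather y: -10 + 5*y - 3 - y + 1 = 4*y - 12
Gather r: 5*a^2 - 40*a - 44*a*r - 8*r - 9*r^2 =5*a^2 - 40*a - 9*r^2 + r*(-44*a - 8)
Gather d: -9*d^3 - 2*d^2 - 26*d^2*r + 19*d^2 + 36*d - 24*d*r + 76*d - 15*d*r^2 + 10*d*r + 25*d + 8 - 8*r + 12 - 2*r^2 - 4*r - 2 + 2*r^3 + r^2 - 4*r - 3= -9*d^3 + d^2*(17 - 26*r) + d*(-15*r^2 - 14*r + 137) + 2*r^3 - r^2 - 16*r + 15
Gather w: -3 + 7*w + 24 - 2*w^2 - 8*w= -2*w^2 - w + 21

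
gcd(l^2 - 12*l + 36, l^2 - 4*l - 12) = l - 6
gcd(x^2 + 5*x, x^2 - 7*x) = x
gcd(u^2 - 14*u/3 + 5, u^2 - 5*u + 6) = u - 3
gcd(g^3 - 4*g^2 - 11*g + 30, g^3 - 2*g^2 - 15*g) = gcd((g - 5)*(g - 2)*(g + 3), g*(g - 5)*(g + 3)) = g^2 - 2*g - 15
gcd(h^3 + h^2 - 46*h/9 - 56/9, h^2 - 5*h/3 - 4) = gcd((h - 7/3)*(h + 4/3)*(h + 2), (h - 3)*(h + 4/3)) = h + 4/3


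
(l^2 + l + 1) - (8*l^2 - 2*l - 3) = -7*l^2 + 3*l + 4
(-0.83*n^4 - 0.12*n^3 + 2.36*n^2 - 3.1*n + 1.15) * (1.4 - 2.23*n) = 1.8509*n^5 - 0.8944*n^4 - 5.4308*n^3 + 10.217*n^2 - 6.9045*n + 1.61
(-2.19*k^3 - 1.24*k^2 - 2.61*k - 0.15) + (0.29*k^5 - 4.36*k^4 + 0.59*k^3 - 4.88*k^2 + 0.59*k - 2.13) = 0.29*k^5 - 4.36*k^4 - 1.6*k^3 - 6.12*k^2 - 2.02*k - 2.28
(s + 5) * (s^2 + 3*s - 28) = s^3 + 8*s^2 - 13*s - 140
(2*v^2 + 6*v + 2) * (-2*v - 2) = -4*v^3 - 16*v^2 - 16*v - 4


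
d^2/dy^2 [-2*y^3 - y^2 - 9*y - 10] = -12*y - 2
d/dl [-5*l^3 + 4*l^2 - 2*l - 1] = -15*l^2 + 8*l - 2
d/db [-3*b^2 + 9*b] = 9 - 6*b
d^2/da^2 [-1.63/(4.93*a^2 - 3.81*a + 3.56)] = (79.233974*a^2 - 61.233558*a - 1.63*(9.86*a - 3.81)*(19.72*a - 7.62) + 57.215608)/(4.93*a^2 - 3.81*a + 3.56)^3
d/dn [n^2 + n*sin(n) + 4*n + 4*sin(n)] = n*cos(n) + 2*n + sin(n) + 4*cos(n) + 4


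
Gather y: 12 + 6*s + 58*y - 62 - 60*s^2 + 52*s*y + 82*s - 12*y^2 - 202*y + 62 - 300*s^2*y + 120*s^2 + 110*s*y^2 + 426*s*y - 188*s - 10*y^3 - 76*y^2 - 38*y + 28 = 60*s^2 - 100*s - 10*y^3 + y^2*(110*s - 88) + y*(-300*s^2 + 478*s - 182) + 40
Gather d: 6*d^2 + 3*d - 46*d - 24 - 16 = 6*d^2 - 43*d - 40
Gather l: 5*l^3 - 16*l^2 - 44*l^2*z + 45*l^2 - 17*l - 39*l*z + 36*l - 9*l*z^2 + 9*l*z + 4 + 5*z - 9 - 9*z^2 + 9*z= 5*l^3 + l^2*(29 - 44*z) + l*(-9*z^2 - 30*z + 19) - 9*z^2 + 14*z - 5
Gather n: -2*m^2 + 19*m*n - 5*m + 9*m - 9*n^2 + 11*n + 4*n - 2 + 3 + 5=-2*m^2 + 4*m - 9*n^2 + n*(19*m + 15) + 6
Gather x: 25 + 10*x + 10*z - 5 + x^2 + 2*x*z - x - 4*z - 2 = x^2 + x*(2*z + 9) + 6*z + 18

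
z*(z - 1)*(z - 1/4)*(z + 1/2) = z^4 - 3*z^3/4 - 3*z^2/8 + z/8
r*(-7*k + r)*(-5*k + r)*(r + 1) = 35*k^2*r^2 + 35*k^2*r - 12*k*r^3 - 12*k*r^2 + r^4 + r^3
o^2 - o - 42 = (o - 7)*(o + 6)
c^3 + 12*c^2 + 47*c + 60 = (c + 3)*(c + 4)*(c + 5)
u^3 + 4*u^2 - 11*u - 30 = (u - 3)*(u + 2)*(u + 5)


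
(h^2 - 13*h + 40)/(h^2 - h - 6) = (-h^2 + 13*h - 40)/(-h^2 + h + 6)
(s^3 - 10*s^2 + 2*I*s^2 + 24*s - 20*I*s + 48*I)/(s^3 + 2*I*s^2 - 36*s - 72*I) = (s - 4)/(s + 6)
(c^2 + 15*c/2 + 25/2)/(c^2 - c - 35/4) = 2*(c + 5)/(2*c - 7)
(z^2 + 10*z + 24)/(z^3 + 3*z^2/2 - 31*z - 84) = 2*(z + 6)/(2*z^2 - 5*z - 42)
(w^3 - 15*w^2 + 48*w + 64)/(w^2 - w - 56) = (w^2 - 7*w - 8)/(w + 7)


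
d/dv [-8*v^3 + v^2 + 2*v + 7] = -24*v^2 + 2*v + 2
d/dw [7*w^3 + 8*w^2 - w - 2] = 21*w^2 + 16*w - 1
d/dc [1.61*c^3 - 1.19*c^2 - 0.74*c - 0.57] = 4.83*c^2 - 2.38*c - 0.74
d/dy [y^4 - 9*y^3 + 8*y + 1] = 4*y^3 - 27*y^2 + 8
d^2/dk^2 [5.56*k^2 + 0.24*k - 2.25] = 11.1200000000000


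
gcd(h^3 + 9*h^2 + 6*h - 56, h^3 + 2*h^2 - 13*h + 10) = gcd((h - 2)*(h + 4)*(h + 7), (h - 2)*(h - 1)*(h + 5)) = h - 2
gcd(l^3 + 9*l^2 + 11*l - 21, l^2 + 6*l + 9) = l + 3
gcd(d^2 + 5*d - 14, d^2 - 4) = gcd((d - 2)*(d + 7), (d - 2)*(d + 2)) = d - 2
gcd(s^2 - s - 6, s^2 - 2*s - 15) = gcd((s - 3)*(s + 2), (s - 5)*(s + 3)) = 1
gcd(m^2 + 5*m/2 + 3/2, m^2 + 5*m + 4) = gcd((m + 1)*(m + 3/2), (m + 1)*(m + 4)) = m + 1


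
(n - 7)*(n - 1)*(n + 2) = n^3 - 6*n^2 - 9*n + 14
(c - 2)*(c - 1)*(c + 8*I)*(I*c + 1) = I*c^4 - 7*c^3 - 3*I*c^3 + 21*c^2 + 10*I*c^2 - 14*c - 24*I*c + 16*I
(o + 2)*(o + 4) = o^2 + 6*o + 8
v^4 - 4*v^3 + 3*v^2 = v^2*(v - 3)*(v - 1)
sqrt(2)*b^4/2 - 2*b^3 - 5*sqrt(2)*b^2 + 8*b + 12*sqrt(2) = (b - 2)*(b - 3*sqrt(2))*(b + sqrt(2))*(sqrt(2)*b/2 + sqrt(2))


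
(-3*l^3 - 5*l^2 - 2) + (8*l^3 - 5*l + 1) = 5*l^3 - 5*l^2 - 5*l - 1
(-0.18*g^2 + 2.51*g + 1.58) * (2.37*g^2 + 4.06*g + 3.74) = -0.4266*g^4 + 5.2179*g^3 + 13.262*g^2 + 15.8022*g + 5.9092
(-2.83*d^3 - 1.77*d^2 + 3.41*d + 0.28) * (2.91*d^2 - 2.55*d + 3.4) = -8.2353*d^5 + 2.0658*d^4 + 4.8146*d^3 - 13.8987*d^2 + 10.88*d + 0.952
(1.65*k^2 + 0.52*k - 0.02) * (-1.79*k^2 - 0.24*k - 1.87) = -2.9535*k^4 - 1.3268*k^3 - 3.1745*k^2 - 0.9676*k + 0.0374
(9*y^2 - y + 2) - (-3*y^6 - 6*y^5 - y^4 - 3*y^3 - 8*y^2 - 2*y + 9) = 3*y^6 + 6*y^5 + y^4 + 3*y^3 + 17*y^2 + y - 7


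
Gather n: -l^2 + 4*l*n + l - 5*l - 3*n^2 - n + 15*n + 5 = -l^2 - 4*l - 3*n^2 + n*(4*l + 14) + 5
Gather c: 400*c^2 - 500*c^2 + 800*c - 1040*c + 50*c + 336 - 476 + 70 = -100*c^2 - 190*c - 70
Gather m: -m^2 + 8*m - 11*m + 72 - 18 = -m^2 - 3*m + 54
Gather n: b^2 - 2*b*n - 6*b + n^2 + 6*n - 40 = b^2 - 6*b + n^2 + n*(6 - 2*b) - 40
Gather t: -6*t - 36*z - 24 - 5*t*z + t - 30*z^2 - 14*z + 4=t*(-5*z - 5) - 30*z^2 - 50*z - 20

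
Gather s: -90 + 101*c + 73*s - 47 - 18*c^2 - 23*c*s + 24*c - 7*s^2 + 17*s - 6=-18*c^2 + 125*c - 7*s^2 + s*(90 - 23*c) - 143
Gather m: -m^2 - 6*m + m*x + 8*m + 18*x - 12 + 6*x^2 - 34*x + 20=-m^2 + m*(x + 2) + 6*x^2 - 16*x + 8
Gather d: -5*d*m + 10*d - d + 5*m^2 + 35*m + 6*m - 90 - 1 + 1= d*(9 - 5*m) + 5*m^2 + 41*m - 90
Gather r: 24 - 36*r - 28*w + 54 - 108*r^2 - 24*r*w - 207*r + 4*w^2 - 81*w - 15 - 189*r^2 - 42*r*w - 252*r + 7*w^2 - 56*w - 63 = -297*r^2 + r*(-66*w - 495) + 11*w^2 - 165*w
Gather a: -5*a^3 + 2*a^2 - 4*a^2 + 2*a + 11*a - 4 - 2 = -5*a^3 - 2*a^2 + 13*a - 6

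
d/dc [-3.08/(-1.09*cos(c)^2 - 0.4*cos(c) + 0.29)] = (6.7144*cos(c) + 1.232)*sin(c)/(1.09*cos(c)^2 + 0.4*cos(c) - 0.29)^2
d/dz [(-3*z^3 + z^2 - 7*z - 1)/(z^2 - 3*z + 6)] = (-3*z^4 + 18*z^3 - 50*z^2 + 14*z - 45)/(z^4 - 6*z^3 + 21*z^2 - 36*z + 36)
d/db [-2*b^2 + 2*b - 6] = 2 - 4*b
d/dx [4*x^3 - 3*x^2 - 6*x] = 12*x^2 - 6*x - 6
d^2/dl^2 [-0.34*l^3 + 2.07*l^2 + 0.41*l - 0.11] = 4.14 - 2.04*l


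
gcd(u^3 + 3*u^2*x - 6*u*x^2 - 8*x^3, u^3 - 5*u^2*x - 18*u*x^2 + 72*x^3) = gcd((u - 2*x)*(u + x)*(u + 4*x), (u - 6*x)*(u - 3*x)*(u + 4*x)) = u + 4*x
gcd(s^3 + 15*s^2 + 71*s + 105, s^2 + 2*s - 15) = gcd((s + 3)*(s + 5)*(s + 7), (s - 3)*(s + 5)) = s + 5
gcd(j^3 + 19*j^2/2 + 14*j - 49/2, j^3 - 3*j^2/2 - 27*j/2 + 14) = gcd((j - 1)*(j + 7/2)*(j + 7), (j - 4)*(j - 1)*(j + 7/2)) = j^2 + 5*j/2 - 7/2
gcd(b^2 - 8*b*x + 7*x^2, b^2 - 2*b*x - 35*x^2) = -b + 7*x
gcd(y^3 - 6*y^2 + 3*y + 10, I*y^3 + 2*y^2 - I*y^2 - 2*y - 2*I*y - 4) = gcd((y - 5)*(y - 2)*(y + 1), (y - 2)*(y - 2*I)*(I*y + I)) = y^2 - y - 2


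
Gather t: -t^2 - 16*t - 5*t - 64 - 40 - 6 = -t^2 - 21*t - 110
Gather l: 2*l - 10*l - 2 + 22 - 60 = -8*l - 40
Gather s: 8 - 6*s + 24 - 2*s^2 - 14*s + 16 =-2*s^2 - 20*s + 48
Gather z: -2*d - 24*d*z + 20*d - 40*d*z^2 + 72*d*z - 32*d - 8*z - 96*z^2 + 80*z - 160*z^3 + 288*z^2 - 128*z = -14*d - 160*z^3 + z^2*(192 - 40*d) + z*(48*d - 56)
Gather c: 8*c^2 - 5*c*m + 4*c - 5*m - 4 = 8*c^2 + c*(4 - 5*m) - 5*m - 4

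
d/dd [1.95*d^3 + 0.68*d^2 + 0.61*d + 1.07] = 5.85*d^2 + 1.36*d + 0.61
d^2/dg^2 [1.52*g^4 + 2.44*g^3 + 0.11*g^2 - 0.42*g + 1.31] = 18.24*g^2 + 14.64*g + 0.22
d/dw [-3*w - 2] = -3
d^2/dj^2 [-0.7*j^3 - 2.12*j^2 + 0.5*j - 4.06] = -4.2*j - 4.24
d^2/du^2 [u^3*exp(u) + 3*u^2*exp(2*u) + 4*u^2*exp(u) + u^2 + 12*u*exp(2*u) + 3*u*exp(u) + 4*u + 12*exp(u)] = u^3*exp(u) + 12*u^2*exp(2*u) + 10*u^2*exp(u) + 72*u*exp(2*u) + 25*u*exp(u) + 54*exp(2*u) + 26*exp(u) + 2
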